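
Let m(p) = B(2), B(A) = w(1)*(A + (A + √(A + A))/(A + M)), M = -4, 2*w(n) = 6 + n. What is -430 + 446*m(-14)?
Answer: -430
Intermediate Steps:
w(n) = 3 + n/2 (w(n) = (6 + n)/2 = 3 + n/2)
B(A) = 7*A/2 + 7*(A + √2*√A)/(2*(-4 + A)) (B(A) = (3 + (½)*1)*(A + (A + √(A + A))/(A - 4)) = (3 + ½)*(A + (A + √(2*A))/(-4 + A)) = 7*(A + (A + √2*√A)/(-4 + A))/2 = 7*A/2 + 7*(A + √2*√A)/(2*(-4 + A)))
m(p) = 0 (m(p) = 7*(2² - 3*2 + √2*√2)/(2*(-4 + 2)) = (7/2)*(4 - 6 + 2)/(-2) = (7/2)*(-½)*0 = 0)
-430 + 446*m(-14) = -430 + 446*0 = -430 + 0 = -430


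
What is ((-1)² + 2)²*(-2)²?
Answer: 36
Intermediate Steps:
((-1)² + 2)²*(-2)² = (1 + 2)²*4 = 3²*4 = 9*4 = 36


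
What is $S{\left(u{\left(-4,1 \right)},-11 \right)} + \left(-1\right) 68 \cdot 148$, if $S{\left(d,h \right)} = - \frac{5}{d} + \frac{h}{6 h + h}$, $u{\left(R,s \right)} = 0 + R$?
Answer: $- \frac{281753}{28} \approx -10063.0$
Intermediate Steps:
$u{\left(R,s \right)} = R$
$S{\left(d,h \right)} = \frac{1}{7} - \frac{5}{d}$ ($S{\left(d,h \right)} = - \frac{5}{d} + \frac{h}{7 h} = - \frac{5}{d} + h \frac{1}{7 h} = - \frac{5}{d} + \frac{1}{7} = \frac{1}{7} - \frac{5}{d}$)
$S{\left(u{\left(-4,1 \right)},-11 \right)} + \left(-1\right) 68 \cdot 148 = \frac{-35 - 4}{7 \left(-4\right)} + \left(-1\right) 68 \cdot 148 = \frac{1}{7} \left(- \frac{1}{4}\right) \left(-39\right) - 10064 = \frac{39}{28} - 10064 = - \frac{281753}{28}$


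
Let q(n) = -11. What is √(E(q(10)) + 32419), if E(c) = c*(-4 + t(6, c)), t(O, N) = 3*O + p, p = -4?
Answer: √32309 ≈ 179.75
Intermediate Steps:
t(O, N) = -4 + 3*O (t(O, N) = 3*O - 4 = -4 + 3*O)
E(c) = 10*c (E(c) = c*(-4 + (-4 + 3*6)) = c*(-4 + (-4 + 18)) = c*(-4 + 14) = c*10 = 10*c)
√(E(q(10)) + 32419) = √(10*(-11) + 32419) = √(-110 + 32419) = √32309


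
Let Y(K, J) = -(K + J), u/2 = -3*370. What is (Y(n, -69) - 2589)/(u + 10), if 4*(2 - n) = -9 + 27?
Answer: 1007/884 ≈ 1.1391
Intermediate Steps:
n = -5/2 (n = 2 - (-9 + 27)/4 = 2 - ¼*18 = 2 - 9/2 = -5/2 ≈ -2.5000)
u = -2220 (u = 2*(-3*370) = 2*(-1110) = -2220)
Y(K, J) = -J - K (Y(K, J) = -(J + K) = -J - K)
(Y(n, -69) - 2589)/(u + 10) = ((-1*(-69) - 1*(-5/2)) - 2589)/(-2220 + 10) = ((69 + 5/2) - 2589)/(-2210) = (143/2 - 2589)*(-1/2210) = -5035/2*(-1/2210) = 1007/884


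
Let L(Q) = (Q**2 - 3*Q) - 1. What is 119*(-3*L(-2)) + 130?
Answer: -3083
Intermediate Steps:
L(Q) = -1 + Q**2 - 3*Q
119*(-3*L(-2)) + 130 = 119*(-3*(-1 + (-2)**2 - 3*(-2))) + 130 = 119*(-3*(-1 + 4 + 6)) + 130 = 119*(-3*9) + 130 = 119*(-27) + 130 = -3213 + 130 = -3083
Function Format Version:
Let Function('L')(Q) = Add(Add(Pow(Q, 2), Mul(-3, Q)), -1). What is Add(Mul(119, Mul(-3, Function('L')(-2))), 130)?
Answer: -3083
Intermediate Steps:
Function('L')(Q) = Add(-1, Pow(Q, 2), Mul(-3, Q))
Add(Mul(119, Mul(-3, Function('L')(-2))), 130) = Add(Mul(119, Mul(-3, Add(-1, Pow(-2, 2), Mul(-3, -2)))), 130) = Add(Mul(119, Mul(-3, Add(-1, 4, 6))), 130) = Add(Mul(119, Mul(-3, 9)), 130) = Add(Mul(119, -27), 130) = Add(-3213, 130) = -3083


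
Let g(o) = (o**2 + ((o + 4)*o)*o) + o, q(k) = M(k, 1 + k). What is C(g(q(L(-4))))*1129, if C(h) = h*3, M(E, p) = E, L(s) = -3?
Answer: 50805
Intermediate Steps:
q(k) = k
g(o) = o + o**2 + o**2*(4 + o) (g(o) = (o**2 + ((4 + o)*o)*o) + o = (o**2 + (o*(4 + o))*o) + o = (o**2 + o**2*(4 + o)) + o = o + o**2 + o**2*(4 + o))
C(h) = 3*h
C(g(q(L(-4))))*1129 = (3*(-3*(1 + (-3)**2 + 5*(-3))))*1129 = (3*(-3*(1 + 9 - 15)))*1129 = (3*(-3*(-5)))*1129 = (3*15)*1129 = 45*1129 = 50805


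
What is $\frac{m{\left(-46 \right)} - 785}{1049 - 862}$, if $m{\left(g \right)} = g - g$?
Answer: $- \frac{785}{187} \approx -4.1979$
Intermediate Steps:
$m{\left(g \right)} = 0$
$\frac{m{\left(-46 \right)} - 785}{1049 - 862} = \frac{0 - 785}{1049 - 862} = - \frac{785}{187}$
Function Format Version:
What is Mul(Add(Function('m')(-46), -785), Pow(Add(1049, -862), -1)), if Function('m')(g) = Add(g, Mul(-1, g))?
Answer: Rational(-785, 187) ≈ -4.1979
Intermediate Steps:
Function('m')(g) = 0
Mul(Add(Function('m')(-46), -785), Pow(Add(1049, -862), -1)) = Mul(Add(0, -785), Pow(Add(1049, -862), -1)) = Mul(-785, Pow(187, -1)) = Mul(-785, Rational(1, 187)) = Rational(-785, 187)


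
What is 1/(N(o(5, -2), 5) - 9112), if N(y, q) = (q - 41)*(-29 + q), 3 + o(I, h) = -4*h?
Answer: -1/8248 ≈ -0.00012124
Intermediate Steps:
o(I, h) = -3 - 4*h
N(y, q) = (-41 + q)*(-29 + q)
1/(N(o(5, -2), 5) - 9112) = 1/((1189 + 5² - 70*5) - 9112) = 1/((1189 + 25 - 350) - 9112) = 1/(864 - 9112) = 1/(-8248) = -1/8248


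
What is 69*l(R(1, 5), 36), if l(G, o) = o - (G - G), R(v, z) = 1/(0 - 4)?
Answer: 2484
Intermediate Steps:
R(v, z) = -¼ (R(v, z) = 1/(-4) = -¼)
l(G, o) = o (l(G, o) = o - 1*0 = o + 0 = o)
69*l(R(1, 5), 36) = 69*36 = 2484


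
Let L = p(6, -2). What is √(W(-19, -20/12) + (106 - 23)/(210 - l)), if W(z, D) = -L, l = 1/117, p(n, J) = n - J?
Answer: I*√4590496529/24569 ≈ 2.7577*I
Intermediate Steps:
L = 8 (L = 6 - 1*(-2) = 6 + 2 = 8)
l = 1/117 ≈ 0.0085470
W(z, D) = -8 (W(z, D) = -1*8 = -8)
√(W(-19, -20/12) + (106 - 23)/(210 - l)) = √(-8 + (106 - 23)/(210 - 1*1/117)) = √(-8 + 83/(210 - 1/117)) = √(-8 + 83/(24569/117)) = √(-8 + 83*(117/24569)) = √(-8 + 9711/24569) = √(-186841/24569) = I*√4590496529/24569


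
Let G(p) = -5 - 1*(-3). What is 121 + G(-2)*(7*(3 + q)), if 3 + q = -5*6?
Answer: 541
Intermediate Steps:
q = -33 (q = -3 - 5*6 = -3 - 30 = -33)
G(p) = -2 (G(p) = -5 + 3 = -2)
121 + G(-2)*(7*(3 + q)) = 121 - 14*(3 - 33) = 121 - 14*(-30) = 121 - 2*(-210) = 121 + 420 = 541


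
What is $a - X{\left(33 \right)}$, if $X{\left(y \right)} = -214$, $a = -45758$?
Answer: $-45544$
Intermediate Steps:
$a - X{\left(33 \right)} = -45758 - -214 = -45758 + 214 = -45544$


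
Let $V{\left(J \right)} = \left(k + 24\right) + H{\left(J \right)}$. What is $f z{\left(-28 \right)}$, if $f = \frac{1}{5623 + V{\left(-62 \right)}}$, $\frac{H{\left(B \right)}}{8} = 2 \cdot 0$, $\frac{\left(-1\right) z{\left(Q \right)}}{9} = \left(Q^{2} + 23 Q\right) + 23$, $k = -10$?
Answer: $- \frac{489}{1879} \approx -0.26024$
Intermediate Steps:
$z{\left(Q \right)} = -207 - 207 Q - 9 Q^{2}$ ($z{\left(Q \right)} = - 9 \left(\left(Q^{2} + 23 Q\right) + 23\right) = - 9 \left(23 + Q^{2} + 23 Q\right) = -207 - 207 Q - 9 Q^{2}$)
$H{\left(B \right)} = 0$ ($H{\left(B \right)} = 8 \cdot 2 \cdot 0 = 8 \cdot 0 = 0$)
$V{\left(J \right)} = 14$ ($V{\left(J \right)} = \left(-10 + 24\right) + 0 = 14 + 0 = 14$)
$f = \frac{1}{5637}$ ($f = \frac{1}{5623 + 14} = \frac{1}{5637} \approx 0.0001774$)
$f z{\left(-28 \right)} = \frac{-207 - -5796 - 9 \left(-28\right)^{2}}{5637} = \frac{-207 + 5796 - 7056}{5637} = \frac{1}{5637} \left(-1467\right) = - \frac{489}{1879}$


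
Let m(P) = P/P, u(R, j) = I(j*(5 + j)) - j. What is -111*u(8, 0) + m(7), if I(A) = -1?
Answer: 112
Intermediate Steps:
u(R, j) = -1 - j
m(P) = 1
-111*u(8, 0) + m(7) = -111*(-1 - 1*0) + 1 = -111*(-1 + 0) + 1 = -111*(-1) + 1 = 111 + 1 = 112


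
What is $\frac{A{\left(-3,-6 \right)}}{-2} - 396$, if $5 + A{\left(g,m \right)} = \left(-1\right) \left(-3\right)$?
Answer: $-395$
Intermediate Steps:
$A{\left(g,m \right)} = -2$ ($A{\left(g,m \right)} = -5 - -3 = -5 + 3 = -2$)
$\frac{A{\left(-3,-6 \right)}}{-2} - 396 = - \frac{2}{-2} - 396 = \left(-2\right) \left(- \frac{1}{2}\right) - 396 = 1 - 396 = -395$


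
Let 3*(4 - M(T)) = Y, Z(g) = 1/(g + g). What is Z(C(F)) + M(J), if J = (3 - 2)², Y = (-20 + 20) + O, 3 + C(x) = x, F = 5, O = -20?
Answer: 131/12 ≈ 10.917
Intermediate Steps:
C(x) = -3 + x
Z(g) = 1/(2*g)
Y = -20 (Y = (-20 + 20) - 20 = 0 - 20 = -20)
J = 1 (J = 1² = 1)
M(T) = 32/3 (M(T) = 4 - ⅓*(-20) = 4 + 20/3 = 32/3)
Z(C(F)) + M(J) = 1/(2*(-3 + 5)) + 32/3 = (½)/2 + 32/3 = (½)*(½) + 32/3 = ¼ + 32/3 = 131/12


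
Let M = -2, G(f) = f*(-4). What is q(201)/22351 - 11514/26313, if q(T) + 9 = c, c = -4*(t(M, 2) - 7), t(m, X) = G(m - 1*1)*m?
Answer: -12110639/28005803 ≈ -0.43243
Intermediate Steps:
G(f) = -4*f
t(m, X) = m*(4 - 4*m) (t(m, X) = (-4*(m - 1*1))*m = (-4*(m - 1))*m = (-4*(-1 + m))*m = (4 - 4*m)*m = m*(4 - 4*m))
c = 124 (c = -4*(4*(-2)*(1 - 1*(-2)) - 7) = -4*(4*(-2)*(1 + 2) - 7) = -4*(4*(-2)*3 - 7) = -4*(-24 - 7) = -4*(-31) = 124)
q(T) = 115 (q(T) = -9 + 124 = 115)
q(201)/22351 - 11514/26313 = 115/22351 - 11514/26313 = 115*(1/22351) - 11514*1/26313 = 115/22351 - 3838/8771 = -12110639/28005803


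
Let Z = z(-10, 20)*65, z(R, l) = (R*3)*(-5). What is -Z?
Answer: -9750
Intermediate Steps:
z(R, l) = -15*R (z(R, l) = (3*R)*(-5) = -15*R)
Z = 9750 (Z = -15*(-10)*65 = 150*65 = 9750)
-Z = -1*9750 = -9750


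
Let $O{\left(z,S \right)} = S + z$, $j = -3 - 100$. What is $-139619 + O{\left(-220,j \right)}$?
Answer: $-139942$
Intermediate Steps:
$j = -103$ ($j = -3 - 100 = -103$)
$-139619 + O{\left(-220,j \right)} = -139619 - 323 = -139942$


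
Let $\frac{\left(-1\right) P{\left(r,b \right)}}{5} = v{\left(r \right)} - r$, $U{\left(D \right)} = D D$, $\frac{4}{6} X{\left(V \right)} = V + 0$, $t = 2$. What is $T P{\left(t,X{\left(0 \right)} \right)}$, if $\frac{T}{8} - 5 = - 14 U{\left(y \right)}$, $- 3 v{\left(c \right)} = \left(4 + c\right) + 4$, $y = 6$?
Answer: $- \frac{319360}{3} \approx -1.0645 \cdot 10^{5}$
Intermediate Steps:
$v{\left(c \right)} = - \frac{8}{3} - \frac{c}{3}$ ($v{\left(c \right)} = - \frac{\left(4 + c\right) + 4}{3} = - \frac{8 + c}{3} = - \frac{8}{3} - \frac{c}{3}$)
$X{\left(V \right)} = \frac{3 V}{2}$ ($X{\left(V \right)} = \frac{3 \left(V + 0\right)}{2} = \frac{3 V}{2}$)
$U{\left(D \right)} = D^{2}$
$T = -3992$ ($T = 40 + 8 \left(- 14 \cdot 6^{2}\right) = 40 + 8 \left(\left(-14\right) 36\right) = 40 + 8 \left(-504\right) = 40 - 4032 = -3992$)
$P{\left(r,b \right)} = \frac{40}{3} + \frac{20 r}{3}$ ($P{\left(r,b \right)} = - 5 \left(\left(- \frac{8}{3} - \frac{r}{3}\right) - r\right) = - 5 \left(- \frac{8}{3} - \frac{4 r}{3}\right) = \frac{40}{3} + \frac{20 r}{3}$)
$T P{\left(t,X{\left(0 \right)} \right)} = - 3992 \left(\frac{40}{3} + \frac{20}{3} \cdot 2\right) = - 3992 \left(\frac{40}{3} + \frac{40}{3}\right) = \left(-3992\right) \frac{80}{3} = - \frac{319360}{3}$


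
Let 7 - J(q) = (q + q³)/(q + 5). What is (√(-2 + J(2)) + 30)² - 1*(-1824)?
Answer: 19093/7 + 300*√7/7 ≈ 2841.0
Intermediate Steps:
J(q) = 7 - (q + q³)/(5 + q) (J(q) = 7 - (q + q³)/(q + 5) = 7 - (q + q³)/(5 + q))
(√(-2 + J(2)) + 30)² - 1*(-1824) = (√(-2 + (35 - 1*2³ + 6*2)/(5 + 2)) + 30)² - 1*(-1824) = (√(-2 + (35 - 1*8 + 12)/7) + 30)² + 1824 = (√(-2 + (35 - 8 + 12)/7) + 30)² + 1824 = (√(-2 + (⅐)*39) + 30)² + 1824 = (√(-2 + 39/7) + 30)² + 1824 = (√(25/7) + 30)² + 1824 = (5*√7/7 + 30)² + 1824 = (30 + 5*√7/7)² + 1824 = 1824 + (30 + 5*√7/7)²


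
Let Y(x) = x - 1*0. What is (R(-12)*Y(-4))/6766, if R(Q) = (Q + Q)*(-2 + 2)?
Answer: 0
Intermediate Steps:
Y(x) = x (Y(x) = x + 0 = x)
R(Q) = 0 (R(Q) = (2*Q)*0 = 0)
(R(-12)*Y(-4))/6766 = (0*(-4))/6766 = 0*(1/6766) = 0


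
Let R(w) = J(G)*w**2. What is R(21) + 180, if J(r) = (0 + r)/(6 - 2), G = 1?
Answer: 1161/4 ≈ 290.25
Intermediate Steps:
J(r) = r/4
R(w) = w**2/4 (R(w) = ((1/4)*1)*w**2 = w**2/4)
R(21) + 180 = (1/4)*21**2 + 180 = (1/4)*441 + 180 = 441/4 + 180 = 1161/4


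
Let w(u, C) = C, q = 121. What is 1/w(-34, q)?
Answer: 1/121 ≈ 0.0082645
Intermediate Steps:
1/w(-34, q) = 1/121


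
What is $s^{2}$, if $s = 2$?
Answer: $4$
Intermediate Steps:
$s^{2} = 2^{2} = 4$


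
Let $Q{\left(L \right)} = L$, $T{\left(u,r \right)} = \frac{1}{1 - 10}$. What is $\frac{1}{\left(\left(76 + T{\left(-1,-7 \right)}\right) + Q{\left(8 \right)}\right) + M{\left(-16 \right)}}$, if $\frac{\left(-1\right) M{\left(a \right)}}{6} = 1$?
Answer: $\frac{9}{701} \approx 0.012839$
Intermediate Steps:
$T{\left(u,r \right)} = - \frac{1}{9}$ ($T{\left(u,r \right)} = \frac{1}{-9} = - \frac{1}{9}$)
$M{\left(a \right)} = -6$ ($M{\left(a \right)} = \left(-6\right) 1 = -6$)
$\frac{1}{\left(\left(76 + T{\left(-1,-7 \right)}\right) + Q{\left(8 \right)}\right) + M{\left(-16 \right)}} = \frac{1}{\left(\left(76 - \frac{1}{9}\right) + 8\right) - 6} = \frac{1}{\left(\frac{683}{9} + 8\right) - 6} = \frac{1}{\frac{755}{9} - 6} = \frac{1}{\frac{701}{9}} = \frac{9}{701}$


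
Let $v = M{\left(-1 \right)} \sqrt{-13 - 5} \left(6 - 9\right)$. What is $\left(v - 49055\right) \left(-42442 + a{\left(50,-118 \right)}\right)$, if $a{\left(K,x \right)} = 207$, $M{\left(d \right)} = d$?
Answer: $2071837925 - 380115 i \sqrt{2} \approx 2.0718 \cdot 10^{9} - 5.3756 \cdot 10^{5} i$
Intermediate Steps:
$v = 9 i \sqrt{2}$ ($v = - \sqrt{-13 - 5} \left(6 - 9\right) = - \sqrt{-18} \left(6 - 9\right) = - 3 i \sqrt{2} \left(-3\right) = 9 i \sqrt{2} \approx 12.728 i$)
$\left(v - 49055\right) \left(-42442 + a{\left(50,-118 \right)}\right) = \left(9 i \sqrt{2} - 49055\right) \left(-42442 + 207\right) = \left(-49055 + 9 i \sqrt{2}\right) \left(-42235\right) = 2071837925 - 380115 i \sqrt{2}$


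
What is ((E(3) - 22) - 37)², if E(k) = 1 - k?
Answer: 3721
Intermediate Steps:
((E(3) - 22) - 37)² = (((1 - 1*3) - 22) - 37)² = (((1 - 3) - 22) - 37)² = ((-2 - 22) - 37)² = (-24 - 37)² = (-61)² = 3721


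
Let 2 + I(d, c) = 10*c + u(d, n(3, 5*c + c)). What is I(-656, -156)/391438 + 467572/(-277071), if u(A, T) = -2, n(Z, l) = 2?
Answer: -91729393790/54228059049 ≈ -1.6915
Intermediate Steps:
I(d, c) = -4 + 10*c (I(d, c) = -2 + (10*c - 2) = -2 + (-2 + 10*c) = -4 + 10*c)
I(-656, -156)/391438 + 467572/(-277071) = (-4 + 10*(-156))/391438 + 467572/(-277071) = (-4 - 1560)*(1/391438) + 467572*(-1/277071) = -1564*1/391438 - 467572/277071 = -782/195719 - 467572/277071 = -91729393790/54228059049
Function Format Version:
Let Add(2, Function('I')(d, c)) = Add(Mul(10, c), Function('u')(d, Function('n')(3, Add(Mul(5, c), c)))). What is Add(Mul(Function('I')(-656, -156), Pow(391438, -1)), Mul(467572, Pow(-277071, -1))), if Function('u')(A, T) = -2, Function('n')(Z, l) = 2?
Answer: Rational(-91729393790, 54228059049) ≈ -1.6915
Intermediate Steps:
Function('I')(d, c) = Add(-4, Mul(10, c)) (Function('I')(d, c) = Add(-2, Add(Mul(10, c), -2)) = Add(-2, Add(-2, Mul(10, c))) = Add(-4, Mul(10, c)))
Add(Mul(Function('I')(-656, -156), Pow(391438, -1)), Mul(467572, Pow(-277071, -1))) = Add(Mul(Add(-4, Mul(10, -156)), Pow(391438, -1)), Mul(467572, Pow(-277071, -1))) = Add(Mul(Add(-4, -1560), Rational(1, 391438)), Mul(467572, Rational(-1, 277071))) = Add(Mul(-1564, Rational(1, 391438)), Rational(-467572, 277071)) = Add(Rational(-782, 195719), Rational(-467572, 277071)) = Rational(-91729393790, 54228059049)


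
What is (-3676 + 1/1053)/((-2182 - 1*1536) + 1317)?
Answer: 3870827/2528253 ≈ 1.5310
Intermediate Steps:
(-3676 + 1/1053)/((-2182 - 1*1536) + 1317) = (-3676 + 1/1053)/((-2182 - 1536) + 1317) = -3870827/(1053*(-3718 + 1317)) = -3870827/1053/(-2401) = -3870827/1053*(-1/2401) = 3870827/2528253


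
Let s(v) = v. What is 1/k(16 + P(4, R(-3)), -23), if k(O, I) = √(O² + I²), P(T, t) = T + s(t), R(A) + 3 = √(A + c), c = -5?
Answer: √2/(2*√(405 + 34*I*√2)) ≈ 0.034953 - 0.0020676*I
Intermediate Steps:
R(A) = -3 + √(-5 + A) (R(A) = -3 + √(A - 5) = -3 + √(-5 + A))
P(T, t) = T + t
k(O, I) = √(I² + O²)
1/k(16 + P(4, R(-3)), -23) = 1/(√((-23)² + (16 + (4 + (-3 + √(-5 - 3))))²)) = 1/(√(529 + (16 + (4 + (-3 + √(-8))))²)) = 1/(√(529 + (16 + (4 + (-3 + 2*I*√2)))²)) = 1/(√(529 + (16 + (1 + 2*I*√2))²)) = 1/(√(529 + (17 + 2*I*√2)²)) = (529 + (17 + 2*I*√2)²)^(-½)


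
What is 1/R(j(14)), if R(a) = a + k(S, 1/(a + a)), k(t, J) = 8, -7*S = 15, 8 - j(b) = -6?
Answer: 1/22 ≈ 0.045455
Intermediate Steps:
j(b) = 14 (j(b) = 8 - 1*(-6) = 8 + 6 = 14)
S = -15/7 (S = -⅐*15 = -15/7 ≈ -2.1429)
R(a) = 8 + a (R(a) = a + 8 = 8 + a)
1/R(j(14)) = 1/(8 + 14) = 1/22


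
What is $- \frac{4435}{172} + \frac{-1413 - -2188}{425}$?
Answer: $- \frac{70063}{2924} \approx -23.961$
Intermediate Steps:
$- \frac{4435}{172} + \frac{-1413 - -2188}{425} = \left(-4435\right) \frac{1}{172} + \left(-1413 + 2188\right) \frac{1}{425} = - \frac{4435}{172} + 775 \cdot \frac{1}{425} = - \frac{4435}{172} + \frac{31}{17} = - \frac{70063}{2924}$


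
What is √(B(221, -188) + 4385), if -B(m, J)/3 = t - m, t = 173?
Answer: √4529 ≈ 67.298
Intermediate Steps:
B(m, J) = -519 + 3*m (B(m, J) = -3*(173 - m) = -519 + 3*m)
√(B(221, -188) + 4385) = √((-519 + 3*221) + 4385) = √((-519 + 663) + 4385) = √(144 + 4385) = √4529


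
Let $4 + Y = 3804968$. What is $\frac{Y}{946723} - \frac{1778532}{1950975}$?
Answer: $\frac{1913204163088}{615677634975} \approx 3.1075$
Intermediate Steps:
$Y = 3804964$ ($Y = -4 + 3804968 = 3804964$)
$\frac{Y}{946723} - \frac{1778532}{1950975} = \frac{3804964}{946723} - \frac{1778532}{1950975} = 3804964 \cdot \frac{1}{946723} - \frac{592844}{650325} = \frac{3804964}{946723} - \frac{592844}{650325} = \frac{1913204163088}{615677634975}$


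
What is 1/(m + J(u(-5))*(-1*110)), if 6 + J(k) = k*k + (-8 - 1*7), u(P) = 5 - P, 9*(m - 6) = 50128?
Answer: -9/28028 ≈ -0.00032111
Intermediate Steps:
m = 50182/9 (m = 6 + (1/9)*50128 = 6 + 50128/9 = 50182/9 ≈ 5575.8)
J(k) = -21 + k**2 (J(k) = -6 + (k*k + (-8 - 1*7)) = -6 + (k**2 + (-8 - 7)) = -6 + (k**2 - 15) = -6 + (-15 + k**2) = -21 + k**2)
1/(m + J(u(-5))*(-1*110)) = 1/(50182/9 + (-21 + (5 - 1*(-5))**2)*(-1*110)) = 1/(50182/9 + (-21 + (5 + 5)**2)*(-110)) = 1/(50182/9 + (-21 + 10**2)*(-110)) = 1/(50182/9 + (-21 + 100)*(-110)) = 1/(50182/9 + 79*(-110)) = 1/(50182/9 - 8690) = 1/(-28028/9) = -9/28028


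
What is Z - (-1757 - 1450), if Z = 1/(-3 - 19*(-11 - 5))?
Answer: 965308/301 ≈ 3207.0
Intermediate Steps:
Z = 1/301 (Z = 1/(-3 - 19*(-16)) = 1/(-3 + 304) = 1/301 ≈ 0.0033223)
Z - (-1757 - 1450) = 1/301 - (-1757 - 1450) = 1/301 - 1*(-3207) = 1/301 + 3207 = 965308/301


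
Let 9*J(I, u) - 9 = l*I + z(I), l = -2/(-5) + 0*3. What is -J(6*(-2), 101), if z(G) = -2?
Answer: -11/45 ≈ -0.24444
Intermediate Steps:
l = ⅖ (l = -2*(-⅕) + 0 = ⅖ + 0 = ⅖ ≈ 0.40000)
J(I, u) = 7/9 + 2*I/45 (J(I, u) = 1 + (2*I/5 - 2)/9 = 1 + (-2 + 2*I/5)/9 = 1 + (-2/9 + 2*I/45) = 7/9 + 2*I/45)
-J(6*(-2), 101) = -(7/9 + 2*(6*(-2))/45) = -(7/9 + (2/45)*(-12)) = -(7/9 - 8/15) = -1*11/45 = -11/45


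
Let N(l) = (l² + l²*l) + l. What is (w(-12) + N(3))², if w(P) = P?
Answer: 729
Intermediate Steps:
N(l) = l + l² + l³ (N(l) = (l² + l³) + l = l + l² + l³)
(w(-12) + N(3))² = (-12 + 3*(1 + 3 + 3²))² = (-12 + 3*(1 + 3 + 9))² = (-12 + 3*13)² = (-12 + 39)² = 27² = 729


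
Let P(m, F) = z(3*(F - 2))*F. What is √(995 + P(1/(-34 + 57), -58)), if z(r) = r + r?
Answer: 25*√35 ≈ 147.90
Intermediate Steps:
z(r) = 2*r
P(m, F) = F*(-12 + 6*F) (P(m, F) = (2*(3*(F - 2)))*F = (2*(3*(-2 + F)))*F = (2*(-6 + 3*F))*F = (-12 + 6*F)*F = F*(-12 + 6*F))
√(995 + P(1/(-34 + 57), -58)) = √(995 + 6*(-58)*(-2 - 58)) = √(995 + 6*(-58)*(-60)) = √(995 + 20880) = √21875 = 25*√35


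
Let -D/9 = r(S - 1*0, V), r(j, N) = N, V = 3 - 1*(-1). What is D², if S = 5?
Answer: 1296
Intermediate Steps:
V = 4 (V = 3 + 1 = 4)
D = -36 (D = -9*4 = -36)
D² = (-36)² = 1296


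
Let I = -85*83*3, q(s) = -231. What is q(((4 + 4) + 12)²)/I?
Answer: 77/7055 ≈ 0.010914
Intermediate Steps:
I = -21165 (I = -7055*3 = -21165)
q(((4 + 4) + 12)²)/I = -231/(-21165) = -231*(-1/21165) = 77/7055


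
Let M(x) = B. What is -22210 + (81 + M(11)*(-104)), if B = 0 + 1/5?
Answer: -110749/5 ≈ -22150.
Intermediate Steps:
B = ⅕ (B = 0 + 1*(⅕) = 0 + ⅕ = ⅕ ≈ 0.20000)
M(x) = ⅕
-22210 + (81 + M(11)*(-104)) = -22210 + (81 + (⅕)*(-104)) = -22210 + (81 - 104/5) = -22210 + 301/5 = -110749/5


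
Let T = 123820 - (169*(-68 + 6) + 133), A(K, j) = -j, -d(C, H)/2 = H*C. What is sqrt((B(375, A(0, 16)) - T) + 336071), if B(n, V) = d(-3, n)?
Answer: 6*sqrt(5671) ≈ 451.84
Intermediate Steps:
d(C, H) = -2*C*H (d(C, H) = -2*H*C = -2*C*H)
T = 134165 (T = 123820 - (169*(-62) + 133) = 123820 - (-10478 + 133) = 123820 - 1*(-10345) = 123820 + 10345 = 134165)
B(n, V) = 6*n (B(n, V) = -2*(-3)*n = 6*n)
sqrt((B(375, A(0, 16)) - T) + 336071) = sqrt((6*375 - 1*134165) + 336071) = sqrt((2250 - 134165) + 336071) = sqrt(-131915 + 336071) = sqrt(204156) = 6*sqrt(5671)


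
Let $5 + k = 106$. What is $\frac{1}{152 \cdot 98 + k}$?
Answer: $\frac{1}{14997} \approx 6.668 \cdot 10^{-5}$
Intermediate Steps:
$k = 101$ ($k = -5 + 106 = 101$)
$\frac{1}{152 \cdot 98 + k} = \frac{1}{152 \cdot 98 + 101} = \frac{1}{14896 + 101} = \frac{1}{14997}$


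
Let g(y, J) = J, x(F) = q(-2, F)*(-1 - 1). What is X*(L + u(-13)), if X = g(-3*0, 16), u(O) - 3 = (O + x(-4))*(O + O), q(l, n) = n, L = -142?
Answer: -144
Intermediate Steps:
x(F) = -2*F (x(F) = F*(-1 - 1) = F*(-2) = -2*F)
u(O) = 3 + 2*O*(8 + O) (u(O) = 3 + (O - 2*(-4))*(O + O) = 3 + (O + 8)*(2*O) = 3 + (8 + O)*(2*O) = 3 + 2*O*(8 + O))
X = 16
X*(L + u(-13)) = 16*(-142 + (3 + 2*(-13)**2 + 16*(-13))) = 16*(-142 + (3 + 2*169 - 208)) = 16*(-142 + (3 + 338 - 208)) = 16*(-142 + 133) = 16*(-9) = -144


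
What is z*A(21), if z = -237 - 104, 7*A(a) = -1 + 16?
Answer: -5115/7 ≈ -730.71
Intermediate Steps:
A(a) = 15/7 (A(a) = (-1 + 16)/7 = (⅐)*15 = 15/7)
z = -341
z*A(21) = -341*15/7 = -5115/7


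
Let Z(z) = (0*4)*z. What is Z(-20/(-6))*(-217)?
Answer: 0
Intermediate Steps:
Z(z) = 0 (Z(z) = 0*z = 0)
Z(-20/(-6))*(-217) = 0*(-217) = 0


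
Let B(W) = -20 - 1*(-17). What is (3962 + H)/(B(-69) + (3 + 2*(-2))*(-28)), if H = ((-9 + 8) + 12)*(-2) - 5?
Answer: 787/5 ≈ 157.40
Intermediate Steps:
H = -27 (H = (-1 + 12)*(-2) - 5 = 11*(-2) - 5 = -22 - 5 = -27)
B(W) = -3 (B(W) = -20 + 17 = -3)
(3962 + H)/(B(-69) + (3 + 2*(-2))*(-28)) = (3962 - 27)/(-3 + (3 + 2*(-2))*(-28)) = 3935/(-3 + (3 - 4)*(-28)) = 3935/(-3 - 1*(-28)) = 3935/(-3 + 28) = 3935/25 = 3935*(1/25) = 787/5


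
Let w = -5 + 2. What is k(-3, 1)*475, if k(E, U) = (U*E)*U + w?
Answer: -2850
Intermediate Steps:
w = -3
k(E, U) = -3 + E*U² (k(E, U) = (U*E)*U - 3 = (E*U)*U - 3 = E*U² - 3 = -3 + E*U²)
k(-3, 1)*475 = (-3 - 3*1²)*475 = (-3 - 3*1)*475 = (-3 - 3)*475 = -6*475 = -2850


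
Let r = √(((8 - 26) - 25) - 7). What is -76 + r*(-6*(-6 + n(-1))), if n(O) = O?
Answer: -76 + 210*I*√2 ≈ -76.0 + 296.98*I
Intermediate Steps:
r = 5*I*√2 (r = √((-18 - 25) - 7) = √(-43 - 7) = √(-50) = 5*I*√2 ≈ 7.0711*I)
-76 + r*(-6*(-6 + n(-1))) = -76 + (5*I*√2)*(-6*(-6 - 1)) = -76 + (5*I*√2)*(-6*(-7)) = -76 + (5*I*√2)*42 = -76 + 210*I*√2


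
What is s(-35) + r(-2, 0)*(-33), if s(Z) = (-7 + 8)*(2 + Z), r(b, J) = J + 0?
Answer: -33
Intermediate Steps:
r(b, J) = J
s(Z) = 2 + Z (s(Z) = 1*(2 + Z) = 2 + Z)
s(-35) + r(-2, 0)*(-33) = (2 - 35) + 0*(-33) = -33 + 0 = -33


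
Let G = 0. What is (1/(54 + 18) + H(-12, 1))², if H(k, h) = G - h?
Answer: 5041/5184 ≈ 0.97241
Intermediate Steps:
H(k, h) = -h (H(k, h) = 0 - h = -h)
(1/(54 + 18) + H(-12, 1))² = (1/(54 + 18) - 1*1)² = (1/72 - 1)² = (-71/72)² = 5041/5184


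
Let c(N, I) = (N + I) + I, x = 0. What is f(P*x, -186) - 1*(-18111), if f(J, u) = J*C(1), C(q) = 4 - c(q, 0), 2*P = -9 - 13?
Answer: 18111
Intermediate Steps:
P = -11 (P = (-9 - 13)/2 = (½)*(-22) = -11)
c(N, I) = N + 2*I (c(N, I) = (I + N) + I = N + 2*I)
C(q) = 4 - q (C(q) = 4 - (q + 2*0) = 4 - (q + 0) = 4 - q)
f(J, u) = 3*J (f(J, u) = J*(4 - 1*1) = J*(4 - 1) = J*3 = 3*J)
f(P*x, -186) - 1*(-18111) = 3*(-11*0) - 1*(-18111) = 3*0 + 18111 = 0 + 18111 = 18111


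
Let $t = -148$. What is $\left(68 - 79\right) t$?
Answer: $1628$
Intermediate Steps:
$\left(68 - 79\right) t = \left(68 - 79\right) \left(-148\right) = \left(-11\right) \left(-148\right) = 1628$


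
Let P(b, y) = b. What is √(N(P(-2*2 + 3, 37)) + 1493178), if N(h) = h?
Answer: 7*√30473 ≈ 1222.0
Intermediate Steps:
√(N(P(-2*2 + 3, 37)) + 1493178) = √((-2*2 + 3) + 1493178) = √((-4 + 3) + 1493178) = √(-1 + 1493178) = √1493177 = 7*√30473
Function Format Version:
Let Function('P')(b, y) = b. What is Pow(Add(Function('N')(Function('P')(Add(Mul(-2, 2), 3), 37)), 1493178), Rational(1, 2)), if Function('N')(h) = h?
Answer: Mul(7, Pow(30473, Rational(1, 2))) ≈ 1222.0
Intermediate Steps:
Pow(Add(Function('N')(Function('P')(Add(Mul(-2, 2), 3), 37)), 1493178), Rational(1, 2)) = Pow(Add(Add(Mul(-2, 2), 3), 1493178), Rational(1, 2)) = Pow(Add(Add(-4, 3), 1493178), Rational(1, 2)) = Pow(Add(-1, 1493178), Rational(1, 2)) = Pow(1493177, Rational(1, 2)) = Mul(7, Pow(30473, Rational(1, 2)))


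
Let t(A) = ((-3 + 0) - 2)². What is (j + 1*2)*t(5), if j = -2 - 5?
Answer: -125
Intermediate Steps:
t(A) = 25 (t(A) = (-3 - 2)² = (-5)² = 25)
j = -7
(j + 1*2)*t(5) = (-7 + 1*2)*25 = (-7 + 2)*25 = -5*25 = -125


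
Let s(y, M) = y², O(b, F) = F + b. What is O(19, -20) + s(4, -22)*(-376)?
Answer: -6017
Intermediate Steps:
O(19, -20) + s(4, -22)*(-376) = (-20 + 19) + 4²*(-376) = -1 + 16*(-376) = -1 - 6016 = -6017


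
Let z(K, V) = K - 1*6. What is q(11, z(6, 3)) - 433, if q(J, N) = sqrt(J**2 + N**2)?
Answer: -422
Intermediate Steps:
z(K, V) = -6 + K (z(K, V) = K - 6 = -6 + K)
q(11, z(6, 3)) - 433 = sqrt(11**2 + (-6 + 6)**2) - 433 = sqrt(121 + 0**2) - 433 = sqrt(121 + 0) - 433 = sqrt(121) - 433 = 11 - 433 = -422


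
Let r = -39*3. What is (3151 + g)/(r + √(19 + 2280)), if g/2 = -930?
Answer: -151047/11390 - 14201*√19/11390 ≈ -18.696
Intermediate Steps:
g = -1860 (g = 2*(-930) = -1860)
r = -117
(3151 + g)/(r + √(19 + 2280)) = (3151 - 1860)/(-117 + √(19 + 2280)) = 1291/(-117 + √2299) = 1291/(-117 + 11*√19)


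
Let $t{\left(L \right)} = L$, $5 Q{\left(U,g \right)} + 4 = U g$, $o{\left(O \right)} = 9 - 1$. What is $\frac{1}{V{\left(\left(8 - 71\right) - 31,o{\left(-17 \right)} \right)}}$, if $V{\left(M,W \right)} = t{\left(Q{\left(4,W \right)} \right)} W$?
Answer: $\frac{5}{224} \approx 0.022321$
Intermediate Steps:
$o{\left(O \right)} = 8$
$Q{\left(U,g \right)} = - \frac{4}{5} + \frac{U g}{5}$
$V{\left(M,W \right)} = W \left(- \frac{4}{5} + \frac{4 W}{5}\right)$ ($V{\left(M,W \right)} = \left(- \frac{4}{5} + \frac{1}{5} \cdot 4 W\right) W = \left(- \frac{4}{5} + \frac{4 W}{5}\right) W = W \left(- \frac{4}{5} + \frac{4 W}{5}\right)$)
$\frac{1}{V{\left(\left(8 - 71\right) - 31,o{\left(-17 \right)} \right)}} = \frac{1}{\frac{4}{5} \cdot 8 \left(-1 + 8\right)} = \frac{1}{\frac{4}{5} \cdot 8 \cdot 7} = \frac{1}{\frac{224}{5}} = \frac{5}{224}$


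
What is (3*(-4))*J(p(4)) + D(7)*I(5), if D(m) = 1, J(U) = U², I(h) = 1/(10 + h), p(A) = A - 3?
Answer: -179/15 ≈ -11.933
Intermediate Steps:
p(A) = -3 + A
(3*(-4))*J(p(4)) + D(7)*I(5) = (3*(-4))*(-3 + 4)² + 1/(10 + 5) = -12*1² + 1/15 = -12*1 + 1*(1/15) = -12 + 1/15 = -179/15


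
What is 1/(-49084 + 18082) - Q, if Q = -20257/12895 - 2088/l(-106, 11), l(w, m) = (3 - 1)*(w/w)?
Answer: 417988699379/399770790 ≈ 1045.6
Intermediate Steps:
l(w, m) = 2 (l(w, m) = 2*1 = 2)
Q = -13482637/12895 (Q = -20257/12895 - 2088/2 = -20257*1/12895 - 2088*½ = -20257/12895 - 1044 = -13482637/12895 ≈ -1045.6)
1/(-49084 + 18082) - Q = 1/(-49084 + 18082) - 1*(-13482637/12895) = 1/(-31002) + 13482637/12895 = -1/31002 + 13482637/12895 = 417988699379/399770790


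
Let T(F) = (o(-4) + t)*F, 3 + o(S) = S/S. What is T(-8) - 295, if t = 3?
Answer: -303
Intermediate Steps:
o(S) = -2 (o(S) = -3 + S/S = -3 + 1 = -2)
T(F) = F (T(F) = (-2 + 3)*F = 1*F = F)
T(-8) - 295 = -8 - 295 = -303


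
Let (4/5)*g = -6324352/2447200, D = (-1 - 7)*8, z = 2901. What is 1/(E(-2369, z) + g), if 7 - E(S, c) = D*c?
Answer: 15295/2839788536 ≈ 5.3860e-6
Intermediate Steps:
D = -64 (D = -8*8 = -64)
E(S, c) = 7 + 64*c (E(S, c) = 7 - (-64)*c = 7 + 64*c)
g = -49409/15295 (g = 5*(-6324352/2447200)/4 = 5*(-6324352*1/2447200)/4 = (5/4)*(-197636/76475) = -49409/15295 ≈ -3.2304)
1/(E(-2369, z) + g) = 1/((7 + 64*2901) - 49409/15295) = 1/((7 + 185664) - 49409/15295) = 1/(185671 - 49409/15295) = 1/(2839788536/15295) = 15295/2839788536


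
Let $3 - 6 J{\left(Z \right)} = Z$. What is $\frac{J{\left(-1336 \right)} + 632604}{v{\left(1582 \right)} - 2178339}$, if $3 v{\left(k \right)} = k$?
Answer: $- \frac{3796963}{13066870} \approx -0.29058$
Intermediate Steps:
$J{\left(Z \right)} = \frac{1}{2} - \frac{Z}{6}$
$v{\left(k \right)} = \frac{k}{3}$
$\frac{J{\left(-1336 \right)} + 632604}{v{\left(1582 \right)} - 2178339} = \frac{\left(\frac{1}{2} - - \frac{668}{3}\right) + 632604}{\frac{1}{3} \cdot 1582 - 2178339} = \frac{\left(\frac{1}{2} + \frac{668}{3}\right) + 632604}{\frac{1582}{3} - 2178339} = \frac{\frac{1339}{6} + 632604}{- \frac{6533435}{3}} = \frac{3796963}{6} \left(- \frac{3}{6533435}\right) = - \frac{3796963}{13066870}$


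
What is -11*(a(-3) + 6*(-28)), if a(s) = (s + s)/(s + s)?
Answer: 1837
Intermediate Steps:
a(s) = 1 (a(s) = (2*s)/((2*s)) = (2*s)*(1/(2*s)) = 1)
-11*(a(-3) + 6*(-28)) = -11*(1 + 6*(-28)) = -11*(1 - 168) = -11*(-167) = 1837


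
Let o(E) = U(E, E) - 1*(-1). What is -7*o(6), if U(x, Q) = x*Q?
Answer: -259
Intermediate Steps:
U(x, Q) = Q*x
o(E) = 1 + E**2 (o(E) = E*E - 1*(-1) = E**2 + 1 = 1 + E**2)
-7*o(6) = -7*(1 + 6**2) = -7*(1 + 36) = -7*37 = -259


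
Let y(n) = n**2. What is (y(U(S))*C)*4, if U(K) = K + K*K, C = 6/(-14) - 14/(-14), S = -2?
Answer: 64/7 ≈ 9.1429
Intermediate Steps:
C = 4/7 (C = 6*(-1/14) - 14*(-1/14) = -3/7 + 1 = 4/7 ≈ 0.57143)
U(K) = K + K**2
(y(U(S))*C)*4 = ((-2*(1 - 2))**2*(4/7))*4 = ((-2*(-1))**2*(4/7))*4 = (2**2*(4/7))*4 = (4*(4/7))*4 = (16/7)*4 = 64/7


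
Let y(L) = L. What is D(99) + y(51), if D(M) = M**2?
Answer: 9852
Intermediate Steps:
D(99) + y(51) = 99**2 + 51 = 9801 + 51 = 9852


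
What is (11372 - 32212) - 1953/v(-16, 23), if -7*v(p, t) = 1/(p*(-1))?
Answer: 197896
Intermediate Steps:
v(p, t) = 1/(7*p) (v(p, t) = -(-1/p)/7 = -(-1)/(7*p) = 1/(7*p))
(11372 - 32212) - 1953/v(-16, 23) = (11372 - 32212) - 1953/((⅐)/(-16)) = -20840 - 1953/((⅐)*(-1/16)) = -20840 - 1953/(-1/112) = -20840 - 1953*(-112) = -20840 + 218736 = 197896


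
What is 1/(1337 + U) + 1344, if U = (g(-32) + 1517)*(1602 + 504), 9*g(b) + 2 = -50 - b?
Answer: 4289320897/3191459 ≈ 1344.0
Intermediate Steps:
g(b) = -52/9 - b/9 (g(b) = -2/9 + (-50 - b)/9 = -2/9 + (-50/9 - b/9) = -52/9 - b/9)
U = 3190122 (U = ((-52/9 - 1/9*(-32)) + 1517)*(1602 + 504) = ((-52/9 + 32/9) + 1517)*2106 = (-20/9 + 1517)*2106 = (13633/9)*2106 = 3190122)
1/(1337 + U) + 1344 = 1/(1337 + 3190122) + 1344 = 1/3191459 + 1344 = 4289320897/3191459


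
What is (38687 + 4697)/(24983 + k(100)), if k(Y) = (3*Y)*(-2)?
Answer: 43384/24383 ≈ 1.7793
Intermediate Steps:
k(Y) = -6*Y
(38687 + 4697)/(24983 + k(100)) = (38687 + 4697)/(24983 - 6*100) = 43384/(24983 - 600) = 43384/24383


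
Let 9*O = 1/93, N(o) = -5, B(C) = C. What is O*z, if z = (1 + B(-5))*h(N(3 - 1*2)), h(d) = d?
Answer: 20/837 ≈ 0.023895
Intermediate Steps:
z = 20 (z = (1 - 5)*(-5) = -4*(-5) = 20)
O = 1/837 (O = (⅑)/93 = (⅑)*(1/93) = 1/837 ≈ 0.0011947)
O*z = (1/837)*20 = 20/837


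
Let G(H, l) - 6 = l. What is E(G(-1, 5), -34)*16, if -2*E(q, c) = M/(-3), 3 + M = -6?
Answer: -24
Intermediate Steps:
M = -9 (M = -3 - 6 = -9)
G(H, l) = 6 + l
E(q, c) = -3/2 (E(q, c) = -(-9)/(2*(-3)) = -(-1)*(-9)/6 = -1/2*3 = -3/2)
E(G(-1, 5), -34)*16 = -3/2*16 = -24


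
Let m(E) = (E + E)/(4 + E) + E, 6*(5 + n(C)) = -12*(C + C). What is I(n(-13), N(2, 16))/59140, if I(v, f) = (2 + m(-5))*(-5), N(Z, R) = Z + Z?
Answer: -7/11828 ≈ -0.00059182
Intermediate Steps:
n(C) = -5 - 4*C (n(C) = -5 + (-12*(C + C))/6 = -5 + (-24*C)/6 = -5 - 4*C)
m(E) = E + 2*E/(4 + E) (m(E) = (2*E)/(4 + E) + E = 2*E/(4 + E) + E = E + 2*E/(4 + E))
N(Z, R) = 2*Z
I(v, f) = -35 (I(v, f) = (2 - 5*(6 - 5)/(4 - 5))*(-5) = (2 - 5*1/(-1))*(-5) = (2 - 5*(-1)*1)*(-5) = (2 + 5)*(-5) = 7*(-5) = -35)
I(n(-13), N(2, 16))/59140 = -35/59140 = -35*1/59140 = -7/11828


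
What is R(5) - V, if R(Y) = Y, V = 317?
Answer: -312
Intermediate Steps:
R(5) - V = 5 - 1*317 = 5 - 317 = -312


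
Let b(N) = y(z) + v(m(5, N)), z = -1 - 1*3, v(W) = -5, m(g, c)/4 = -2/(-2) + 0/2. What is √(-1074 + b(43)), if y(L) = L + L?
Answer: I*√1087 ≈ 32.97*I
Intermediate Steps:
m(g, c) = 4 (m(g, c) = 4*(-2/(-2) + 0/2) = 4*(-2*(-½) + 0*(½)) = 4*(1 + 0) = 4*1 = 4)
z = -4 (z = -1 - 3 = -4)
y(L) = 2*L
b(N) = -13 (b(N) = 2*(-4) - 5 = -8 - 5 = -13)
√(-1074 + b(43)) = √(-1074 - 13) = √(-1087) = I*√1087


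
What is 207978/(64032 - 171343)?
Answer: -207978/107311 ≈ -1.9381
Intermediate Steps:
207978/(64032 - 171343) = 207978/(-107311) = 207978*(-1/107311) = -207978/107311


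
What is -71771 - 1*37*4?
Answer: -71919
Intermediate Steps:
-71771 - 1*37*4 = -71771 - 37*4 = -71771 - 148 = -71919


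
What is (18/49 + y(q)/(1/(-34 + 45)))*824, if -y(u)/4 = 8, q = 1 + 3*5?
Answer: -14197520/49 ≈ -2.8975e+5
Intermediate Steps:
q = 16 (q = 1 + 15 = 16)
y(u) = -32 (y(u) = -4*8 = -32)
(18/49 + y(q)/(1/(-34 + 45)))*824 = (18/49 - 32/(1/(-34 + 45)))*824 = (18*(1/49) - 32/(1/11))*824 = (18/49 - 32/1/11)*824 = (18/49 - 32*11)*824 = (18/49 - 352)*824 = -17230/49*824 = -14197520/49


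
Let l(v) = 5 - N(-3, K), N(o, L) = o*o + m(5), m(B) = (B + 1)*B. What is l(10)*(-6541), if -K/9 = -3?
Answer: 222394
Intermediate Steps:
K = 27 (K = -9*(-3) = 27)
m(B) = B*(1 + B) (m(B) = (1 + B)*B = B*(1 + B))
N(o, L) = 30 + o**2 (N(o, L) = o*o + 5*(1 + 5) = o**2 + 5*6 = o**2 + 30 = 30 + o**2)
l(v) = -34 (l(v) = 5 - (30 + (-3)**2) = 5 - (30 + 9) = 5 - 1*39 = 5 - 39 = -34)
l(10)*(-6541) = -34*(-6541) = 222394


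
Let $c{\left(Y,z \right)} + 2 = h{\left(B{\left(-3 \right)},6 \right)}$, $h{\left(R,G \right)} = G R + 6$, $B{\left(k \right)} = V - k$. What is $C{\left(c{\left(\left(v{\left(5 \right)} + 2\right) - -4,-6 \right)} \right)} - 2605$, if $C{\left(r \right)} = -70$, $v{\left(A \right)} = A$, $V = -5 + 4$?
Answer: $-2675$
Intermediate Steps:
$V = -1$
$B{\left(k \right)} = -1 - k$
$h{\left(R,G \right)} = 6 + G R$
$c{\left(Y,z \right)} = 16$ ($c{\left(Y,z \right)} = -2 + \left(6 + 6 \left(-1 - -3\right)\right) = -2 + \left(6 + 6 \left(-1 + 3\right)\right) = -2 + \left(6 + 6 \cdot 2\right) = -2 + \left(6 + 12\right) = -2 + 18 = 16$)
$C{\left(c{\left(\left(v{\left(5 \right)} + 2\right) - -4,-6 \right)} \right)} - 2605 = -70 - 2605 = -2675$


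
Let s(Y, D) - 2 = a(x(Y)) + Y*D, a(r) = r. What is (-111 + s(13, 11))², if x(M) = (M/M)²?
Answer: 1225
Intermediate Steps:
x(M) = 1 (x(M) = 1² = 1)
s(Y, D) = 3 + D*Y (s(Y, D) = 2 + (1 + Y*D) = 2 + (1 + D*Y) = 3 + D*Y)
(-111 + s(13, 11))² = (-111 + (3 + 11*13))² = (-111 + (3 + 143))² = (-111 + 146)² = 35² = 1225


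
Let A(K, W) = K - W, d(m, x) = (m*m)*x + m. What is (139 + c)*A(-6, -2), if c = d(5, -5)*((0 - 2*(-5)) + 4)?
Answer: 6164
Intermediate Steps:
d(m, x) = m + x*m**2 (d(m, x) = m**2*x + m = x*m**2 + m = m + x*m**2)
c = -1680 (c = (5*(1 + 5*(-5)))*((0 - 2*(-5)) + 4) = (5*(1 - 25))*((0 + 10) + 4) = (5*(-24))*(10 + 4) = -120*14 = -1680)
(139 + c)*A(-6, -2) = (139 - 1680)*(-6 - 1*(-2)) = -1541*(-6 + 2) = -1541*(-4) = 6164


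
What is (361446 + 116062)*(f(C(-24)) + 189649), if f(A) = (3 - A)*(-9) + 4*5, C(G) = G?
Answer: 90452430408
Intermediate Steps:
f(A) = -7 + 9*A (f(A) = (-27 + 9*A) + 20 = -7 + 9*A)
(361446 + 116062)*(f(C(-24)) + 189649) = (361446 + 116062)*((-7 + 9*(-24)) + 189649) = 477508*((-7 - 216) + 189649) = 477508*(-223 + 189649) = 477508*189426 = 90452430408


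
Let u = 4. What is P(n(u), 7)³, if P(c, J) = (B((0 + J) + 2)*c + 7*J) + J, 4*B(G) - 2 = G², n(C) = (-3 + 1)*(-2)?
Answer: 2685619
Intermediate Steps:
n(C) = 4 (n(C) = -2*(-2) = 4)
B(G) = ½ + G²/4
P(c, J) = 8*J + c*(½ + (2 + J)²/4) (P(c, J) = ((½ + ((0 + J) + 2)²/4)*c + 7*J) + J = ((½ + (J + 2)²/4)*c + 7*J) + J = ((½ + (2 + J)²/4)*c + 7*J) + J = (c*(½ + (2 + J)²/4) + 7*J) + J = (7*J + c*(½ + (2 + J)²/4)) + J = 8*J + c*(½ + (2 + J)²/4))
P(n(u), 7)³ = (8*7 + (¼)*4*(2 + (2 + 7)²))³ = (56 + (¼)*4*(2 + 9²))³ = (56 + (¼)*4*(2 + 81))³ = (56 + (¼)*4*83)³ = (56 + 83)³ = 139³ = 2685619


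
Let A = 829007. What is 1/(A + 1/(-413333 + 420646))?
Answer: 7313/6062528192 ≈ 1.2063e-6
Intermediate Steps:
1/(A + 1/(-413333 + 420646)) = 1/(829007 + 1/(-413333 + 420646)) = 1/(829007 + 1/7313) = 1/(6062528192/7313) = 7313/6062528192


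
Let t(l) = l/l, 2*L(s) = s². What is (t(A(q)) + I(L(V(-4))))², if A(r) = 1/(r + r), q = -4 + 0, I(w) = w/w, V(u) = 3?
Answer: 4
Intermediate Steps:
L(s) = s²/2
I(w) = 1
q = -4
A(r) = 1/(2*r)
t(l) = 1
(t(A(q)) + I(L(V(-4))))² = (1 + 1)² = 2² = 4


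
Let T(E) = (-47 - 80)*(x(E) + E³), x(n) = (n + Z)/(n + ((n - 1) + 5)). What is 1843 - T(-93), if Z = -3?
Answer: -9295780040/91 ≈ -1.0215e+8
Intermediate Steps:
x(n) = (-3 + n)/(4 + 2*n) (x(n) = (n - 3)/(n + ((n - 1) + 5)) = (-3 + n)/(n + ((-1 + n) + 5)) = (-3 + n)/(n + (4 + n)) = (-3 + n)/(4 + 2*n))
T(E) = -127*E³ - 127*(-3 + E)/(2*(2 + E)) (T(E) = (-47 - 80)*((-3 + E)/(2*(2 + E)) + E³) = -127*(E³ + (-3 + E)/(2*(2 + E))) = -127*E³ - 127*(-3 + E)/(2*(2 + E)))
1843 - T(-93) = 1843 - 127*(3 - 1*(-93) - 2*(-93)³*(2 - 93))/(2*(2 - 93)) = 1843 - 127*(3 + 93 - 2*(-804357)*(-91))/(2*(-91)) = 1843 - 127*(-1)*(3 + 93 - 146392974)/(2*91) = 1843 - 127*(-1)*(-146392878)/(2*91) = 1843 - 1*9295947753/91 = 1843 - 9295947753/91 = -9295780040/91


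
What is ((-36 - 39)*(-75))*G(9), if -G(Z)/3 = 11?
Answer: -185625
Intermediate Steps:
G(Z) = -33 (G(Z) = -3*11 = -33)
((-36 - 39)*(-75))*G(9) = ((-36 - 39)*(-75))*(-33) = -75*(-75)*(-33) = 5625*(-33) = -185625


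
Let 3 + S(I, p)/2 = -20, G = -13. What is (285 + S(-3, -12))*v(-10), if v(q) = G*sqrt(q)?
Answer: -3107*I*sqrt(10) ≈ -9825.2*I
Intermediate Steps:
S(I, p) = -46 (S(I, p) = -6 + 2*(-20) = -6 - 40 = -46)
v(q) = -13*sqrt(q)
(285 + S(-3, -12))*v(-10) = (285 - 46)*(-13*I*sqrt(10)) = 239*(-13*I*sqrt(10)) = -3107*I*sqrt(10)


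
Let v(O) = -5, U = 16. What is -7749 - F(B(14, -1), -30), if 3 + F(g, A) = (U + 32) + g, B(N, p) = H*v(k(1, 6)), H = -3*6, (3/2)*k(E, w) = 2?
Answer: -7884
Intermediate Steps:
k(E, w) = 4/3 (k(E, w) = (⅔)*2 = 4/3)
H = -18
B(N, p) = 90 (B(N, p) = -18*(-5) = 90)
F(g, A) = 45 + g (F(g, A) = -3 + ((16 + 32) + g) = -3 + (48 + g) = 45 + g)
-7749 - F(B(14, -1), -30) = -7749 - (45 + 90) = -7749 - 1*135 = -7749 - 135 = -7884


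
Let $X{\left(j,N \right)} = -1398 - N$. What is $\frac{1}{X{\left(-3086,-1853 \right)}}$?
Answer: $\frac{1}{455} \approx 0.0021978$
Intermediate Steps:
$\frac{1}{X{\left(-3086,-1853 \right)}} = \frac{1}{-1398 - -1853} = \frac{1}{-1398 + 1853} = \frac{1}{455}$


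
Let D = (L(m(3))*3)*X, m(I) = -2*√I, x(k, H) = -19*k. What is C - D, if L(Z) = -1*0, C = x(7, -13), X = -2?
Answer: -133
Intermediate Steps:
C = -133 (C = -19*7 = -133)
L(Z) = 0
D = 0 (D = (0*3)*(-2) = 0*(-2) = 0)
C - D = -133 - 1*0 = -133 + 0 = -133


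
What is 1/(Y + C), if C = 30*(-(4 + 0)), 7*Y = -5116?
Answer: -7/5956 ≈ -0.0011753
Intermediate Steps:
Y = -5116/7 (Y = (⅐)*(-5116) = -5116/7 ≈ -730.86)
C = -120 (C = 30*(-1*4) = 30*(-4) = -120)
1/(Y + C) = 1/(-5116/7 - 120) = 1/(-5956/7) = -7/5956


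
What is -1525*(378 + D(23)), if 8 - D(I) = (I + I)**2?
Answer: 2638250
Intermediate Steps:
D(I) = 8 - 4*I**2 (D(I) = 8 - (I + I)**2 = 8 - (2*I)**2 = 8 - 4*I**2)
-1525*(378 + D(23)) = -1525*(378 + (8 - 4*23**2)) = -1525*(378 + (8 - 4*529)) = -1525*(378 + (8 - 2116)) = -1525*(378 - 2108) = -1525*(-1730) = 2638250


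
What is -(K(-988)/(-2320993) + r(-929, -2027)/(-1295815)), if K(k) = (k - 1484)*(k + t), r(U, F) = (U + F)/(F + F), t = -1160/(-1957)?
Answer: 7165499075391538/6813578468437255 ≈ 1.0516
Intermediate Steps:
t = 1160/1957 (t = -1160*(-1/1957) = 1160/1957 ≈ 0.59274)
r(U, F) = (F + U)/(2*F) (r(U, F) = (F + U)/((2*F)) = (F + U)*(1/(2*F)) = (F + U)/(2*F))
K(k) = (-1484 + k)*(1160/1957 + k) (K(k) = (k - 1484)*(k + 1160/1957) = (-1484 + k)*(1160/1957 + k))
-(K(-988)/(-2320993) + r(-929, -2027)/(-1295815)) = -((-1721440/1957 + (-988)² - 2903028/1957*(-988))/(-2320993) + ((½)*(-2027 - 929)/(-2027))/(-1295815)) = -((-1721440/1957 + 976144 + 150957456/103)*(-1/2320993) + ((½)*(-1/2027)*(-2956))*(-1/1295815)) = -((46376544/19)*(-1/2320993) + (1478/2027)*(-1/1295815)) = -(-2728032/2594051 - 1478/2626617005) = -1*(-7165499075391538/6813578468437255) = 7165499075391538/6813578468437255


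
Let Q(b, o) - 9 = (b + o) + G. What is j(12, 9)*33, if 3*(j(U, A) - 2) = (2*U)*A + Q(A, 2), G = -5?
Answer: 2607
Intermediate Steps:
Q(b, o) = 4 + b + o (Q(b, o) = 9 + ((b + o) - 5) = 9 + (-5 + b + o) = 4 + b + o)
j(U, A) = 4 + A/3 + 2*A*U/3 (j(U, A) = 2 + ((2*U)*A + (4 + A + 2))/3 = 2 + (2*A*U + (6 + A))/3 = 2 + (6 + A + 2*A*U)/3 = 2 + (2 + A/3 + 2*A*U/3) = 4 + A/3 + 2*A*U/3)
j(12, 9)*33 = (4 + (⅓)*9 + (⅔)*9*12)*33 = (4 + 3 + 72)*33 = 79*33 = 2607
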